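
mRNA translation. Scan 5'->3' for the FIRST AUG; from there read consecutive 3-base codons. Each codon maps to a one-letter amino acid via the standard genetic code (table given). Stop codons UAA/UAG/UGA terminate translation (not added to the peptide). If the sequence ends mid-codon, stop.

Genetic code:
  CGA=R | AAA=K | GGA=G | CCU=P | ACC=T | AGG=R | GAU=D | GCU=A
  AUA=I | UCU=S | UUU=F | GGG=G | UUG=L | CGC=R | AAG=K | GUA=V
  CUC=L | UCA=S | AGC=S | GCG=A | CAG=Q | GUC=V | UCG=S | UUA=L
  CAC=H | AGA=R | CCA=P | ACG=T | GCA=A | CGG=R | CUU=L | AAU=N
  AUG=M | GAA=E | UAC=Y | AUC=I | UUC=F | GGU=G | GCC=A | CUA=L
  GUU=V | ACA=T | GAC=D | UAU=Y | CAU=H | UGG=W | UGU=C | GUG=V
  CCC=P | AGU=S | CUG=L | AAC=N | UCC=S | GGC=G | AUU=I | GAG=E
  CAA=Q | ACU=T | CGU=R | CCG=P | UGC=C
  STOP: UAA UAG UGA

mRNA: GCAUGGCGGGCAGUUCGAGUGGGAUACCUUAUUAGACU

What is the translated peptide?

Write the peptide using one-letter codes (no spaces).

Answer: MAGSSSGIPY

Derivation:
start AUG at pos 2
pos 2: AUG -> M; peptide=M
pos 5: GCG -> A; peptide=MA
pos 8: GGC -> G; peptide=MAG
pos 11: AGU -> S; peptide=MAGS
pos 14: UCG -> S; peptide=MAGSS
pos 17: AGU -> S; peptide=MAGSSS
pos 20: GGG -> G; peptide=MAGSSSG
pos 23: AUA -> I; peptide=MAGSSSGI
pos 26: CCU -> P; peptide=MAGSSSGIP
pos 29: UAU -> Y; peptide=MAGSSSGIPY
pos 32: UAG -> STOP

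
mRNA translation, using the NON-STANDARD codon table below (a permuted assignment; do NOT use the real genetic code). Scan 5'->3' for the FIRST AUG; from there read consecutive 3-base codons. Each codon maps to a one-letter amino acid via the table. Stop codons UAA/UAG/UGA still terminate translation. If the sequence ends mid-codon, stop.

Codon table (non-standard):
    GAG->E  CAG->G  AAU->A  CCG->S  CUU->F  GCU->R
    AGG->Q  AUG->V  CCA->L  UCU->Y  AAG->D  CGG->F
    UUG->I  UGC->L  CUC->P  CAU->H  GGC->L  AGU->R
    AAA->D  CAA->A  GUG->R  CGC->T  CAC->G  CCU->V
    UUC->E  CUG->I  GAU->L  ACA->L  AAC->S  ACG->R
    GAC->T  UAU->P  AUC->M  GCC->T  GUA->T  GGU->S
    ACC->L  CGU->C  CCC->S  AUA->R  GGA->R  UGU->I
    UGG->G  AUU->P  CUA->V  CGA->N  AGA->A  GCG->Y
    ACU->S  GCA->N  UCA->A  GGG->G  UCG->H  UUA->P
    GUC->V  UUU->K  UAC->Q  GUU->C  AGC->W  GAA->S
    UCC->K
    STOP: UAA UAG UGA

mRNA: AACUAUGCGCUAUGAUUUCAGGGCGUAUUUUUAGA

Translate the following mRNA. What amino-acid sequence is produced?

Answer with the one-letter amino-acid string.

Answer: VTPLEQYPK

Derivation:
start AUG at pos 4
pos 4: AUG -> V; peptide=V
pos 7: CGC -> T; peptide=VT
pos 10: UAU -> P; peptide=VTP
pos 13: GAU -> L; peptide=VTPL
pos 16: UUC -> E; peptide=VTPLE
pos 19: AGG -> Q; peptide=VTPLEQ
pos 22: GCG -> Y; peptide=VTPLEQY
pos 25: UAU -> P; peptide=VTPLEQYP
pos 28: UUU -> K; peptide=VTPLEQYPK
pos 31: UAG -> STOP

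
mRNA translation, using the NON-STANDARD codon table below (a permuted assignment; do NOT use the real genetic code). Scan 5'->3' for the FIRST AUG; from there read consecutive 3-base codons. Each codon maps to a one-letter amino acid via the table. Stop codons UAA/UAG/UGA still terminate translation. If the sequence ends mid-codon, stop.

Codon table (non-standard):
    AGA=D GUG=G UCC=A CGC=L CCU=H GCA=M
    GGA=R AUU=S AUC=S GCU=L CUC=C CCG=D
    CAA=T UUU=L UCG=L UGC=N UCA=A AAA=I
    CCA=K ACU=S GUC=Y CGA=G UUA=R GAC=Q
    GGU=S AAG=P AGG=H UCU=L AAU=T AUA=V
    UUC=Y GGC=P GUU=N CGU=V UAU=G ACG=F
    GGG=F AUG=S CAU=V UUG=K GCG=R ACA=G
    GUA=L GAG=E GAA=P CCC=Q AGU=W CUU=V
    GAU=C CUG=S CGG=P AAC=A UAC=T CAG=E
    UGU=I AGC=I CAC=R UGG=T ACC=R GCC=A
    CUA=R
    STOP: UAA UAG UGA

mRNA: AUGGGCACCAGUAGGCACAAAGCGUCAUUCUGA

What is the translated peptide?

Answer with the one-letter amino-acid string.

Answer: SPRWHRIRAY

Derivation:
start AUG at pos 0
pos 0: AUG -> S; peptide=S
pos 3: GGC -> P; peptide=SP
pos 6: ACC -> R; peptide=SPR
pos 9: AGU -> W; peptide=SPRW
pos 12: AGG -> H; peptide=SPRWH
pos 15: CAC -> R; peptide=SPRWHR
pos 18: AAA -> I; peptide=SPRWHRI
pos 21: GCG -> R; peptide=SPRWHRIR
pos 24: UCA -> A; peptide=SPRWHRIRA
pos 27: UUC -> Y; peptide=SPRWHRIRAY
pos 30: UGA -> STOP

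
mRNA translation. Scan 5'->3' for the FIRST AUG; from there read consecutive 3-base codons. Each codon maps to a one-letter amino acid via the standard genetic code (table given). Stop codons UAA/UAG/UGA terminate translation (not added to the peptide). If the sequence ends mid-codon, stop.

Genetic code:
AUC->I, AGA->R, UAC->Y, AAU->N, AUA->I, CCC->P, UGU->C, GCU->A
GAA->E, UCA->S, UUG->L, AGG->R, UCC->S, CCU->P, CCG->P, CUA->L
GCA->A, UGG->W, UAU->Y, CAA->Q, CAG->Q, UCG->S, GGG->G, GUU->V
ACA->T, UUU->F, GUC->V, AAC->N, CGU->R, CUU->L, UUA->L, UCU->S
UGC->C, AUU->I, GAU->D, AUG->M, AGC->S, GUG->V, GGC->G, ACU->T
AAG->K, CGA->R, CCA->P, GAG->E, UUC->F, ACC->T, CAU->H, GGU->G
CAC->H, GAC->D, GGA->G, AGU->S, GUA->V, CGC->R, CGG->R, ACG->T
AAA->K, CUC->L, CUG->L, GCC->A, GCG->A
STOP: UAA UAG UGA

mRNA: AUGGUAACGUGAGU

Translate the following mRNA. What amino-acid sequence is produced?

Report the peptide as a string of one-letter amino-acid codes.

start AUG at pos 0
pos 0: AUG -> M; peptide=M
pos 3: GUA -> V; peptide=MV
pos 6: ACG -> T; peptide=MVT
pos 9: UGA -> STOP

Answer: MVT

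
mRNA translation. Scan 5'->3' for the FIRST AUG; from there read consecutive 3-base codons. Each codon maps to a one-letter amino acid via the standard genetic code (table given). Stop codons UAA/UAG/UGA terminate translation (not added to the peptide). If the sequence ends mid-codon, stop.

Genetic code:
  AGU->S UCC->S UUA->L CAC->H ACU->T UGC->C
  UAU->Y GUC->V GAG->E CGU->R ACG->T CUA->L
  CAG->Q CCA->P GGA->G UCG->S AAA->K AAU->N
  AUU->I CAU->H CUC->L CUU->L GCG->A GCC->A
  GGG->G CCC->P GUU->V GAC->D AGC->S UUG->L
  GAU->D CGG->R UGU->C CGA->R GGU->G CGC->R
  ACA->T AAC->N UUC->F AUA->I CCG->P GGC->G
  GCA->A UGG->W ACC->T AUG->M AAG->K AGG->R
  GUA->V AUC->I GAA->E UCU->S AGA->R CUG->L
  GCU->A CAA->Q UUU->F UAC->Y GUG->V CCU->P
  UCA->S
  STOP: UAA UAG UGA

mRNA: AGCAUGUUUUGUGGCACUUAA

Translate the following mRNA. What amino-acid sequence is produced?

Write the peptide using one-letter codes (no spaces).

start AUG at pos 3
pos 3: AUG -> M; peptide=M
pos 6: UUU -> F; peptide=MF
pos 9: UGU -> C; peptide=MFC
pos 12: GGC -> G; peptide=MFCG
pos 15: ACU -> T; peptide=MFCGT
pos 18: UAA -> STOP

Answer: MFCGT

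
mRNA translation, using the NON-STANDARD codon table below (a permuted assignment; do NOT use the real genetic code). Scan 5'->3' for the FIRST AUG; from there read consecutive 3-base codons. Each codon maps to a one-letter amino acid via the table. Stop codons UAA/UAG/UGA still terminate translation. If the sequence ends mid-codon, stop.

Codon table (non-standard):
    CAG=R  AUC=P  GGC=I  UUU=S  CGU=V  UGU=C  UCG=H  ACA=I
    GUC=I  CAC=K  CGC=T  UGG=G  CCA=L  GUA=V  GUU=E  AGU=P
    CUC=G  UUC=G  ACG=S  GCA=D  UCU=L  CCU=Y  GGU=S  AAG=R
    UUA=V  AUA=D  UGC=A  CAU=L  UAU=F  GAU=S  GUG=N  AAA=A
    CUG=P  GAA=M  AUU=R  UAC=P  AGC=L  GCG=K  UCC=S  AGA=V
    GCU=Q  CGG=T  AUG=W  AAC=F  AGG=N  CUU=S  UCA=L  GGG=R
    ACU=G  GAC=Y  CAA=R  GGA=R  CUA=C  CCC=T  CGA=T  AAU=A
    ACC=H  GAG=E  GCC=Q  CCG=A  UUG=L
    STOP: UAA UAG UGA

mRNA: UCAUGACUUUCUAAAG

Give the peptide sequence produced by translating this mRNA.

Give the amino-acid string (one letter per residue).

Answer: WGG

Derivation:
start AUG at pos 2
pos 2: AUG -> W; peptide=W
pos 5: ACU -> G; peptide=WG
pos 8: UUC -> G; peptide=WGG
pos 11: UAA -> STOP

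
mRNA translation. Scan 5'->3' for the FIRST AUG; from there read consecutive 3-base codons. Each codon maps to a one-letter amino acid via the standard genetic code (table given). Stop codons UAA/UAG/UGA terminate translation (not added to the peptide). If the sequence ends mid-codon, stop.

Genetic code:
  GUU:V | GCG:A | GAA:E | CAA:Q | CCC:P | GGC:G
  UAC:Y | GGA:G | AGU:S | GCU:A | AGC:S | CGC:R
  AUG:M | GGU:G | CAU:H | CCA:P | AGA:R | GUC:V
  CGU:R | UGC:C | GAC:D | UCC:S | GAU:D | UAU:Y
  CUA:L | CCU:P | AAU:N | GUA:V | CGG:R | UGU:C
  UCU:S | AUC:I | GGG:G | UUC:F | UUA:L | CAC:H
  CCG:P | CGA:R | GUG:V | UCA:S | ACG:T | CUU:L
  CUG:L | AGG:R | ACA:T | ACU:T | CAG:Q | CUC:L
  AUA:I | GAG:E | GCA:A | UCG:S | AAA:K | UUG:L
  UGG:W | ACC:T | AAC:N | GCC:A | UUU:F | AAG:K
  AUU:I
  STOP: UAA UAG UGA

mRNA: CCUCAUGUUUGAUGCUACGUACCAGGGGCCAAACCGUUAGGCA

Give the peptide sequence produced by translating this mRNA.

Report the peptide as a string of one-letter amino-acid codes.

Answer: MFDATYQGPNR

Derivation:
start AUG at pos 4
pos 4: AUG -> M; peptide=M
pos 7: UUU -> F; peptide=MF
pos 10: GAU -> D; peptide=MFD
pos 13: GCU -> A; peptide=MFDA
pos 16: ACG -> T; peptide=MFDAT
pos 19: UAC -> Y; peptide=MFDATY
pos 22: CAG -> Q; peptide=MFDATYQ
pos 25: GGG -> G; peptide=MFDATYQG
pos 28: CCA -> P; peptide=MFDATYQGP
pos 31: AAC -> N; peptide=MFDATYQGPN
pos 34: CGU -> R; peptide=MFDATYQGPNR
pos 37: UAG -> STOP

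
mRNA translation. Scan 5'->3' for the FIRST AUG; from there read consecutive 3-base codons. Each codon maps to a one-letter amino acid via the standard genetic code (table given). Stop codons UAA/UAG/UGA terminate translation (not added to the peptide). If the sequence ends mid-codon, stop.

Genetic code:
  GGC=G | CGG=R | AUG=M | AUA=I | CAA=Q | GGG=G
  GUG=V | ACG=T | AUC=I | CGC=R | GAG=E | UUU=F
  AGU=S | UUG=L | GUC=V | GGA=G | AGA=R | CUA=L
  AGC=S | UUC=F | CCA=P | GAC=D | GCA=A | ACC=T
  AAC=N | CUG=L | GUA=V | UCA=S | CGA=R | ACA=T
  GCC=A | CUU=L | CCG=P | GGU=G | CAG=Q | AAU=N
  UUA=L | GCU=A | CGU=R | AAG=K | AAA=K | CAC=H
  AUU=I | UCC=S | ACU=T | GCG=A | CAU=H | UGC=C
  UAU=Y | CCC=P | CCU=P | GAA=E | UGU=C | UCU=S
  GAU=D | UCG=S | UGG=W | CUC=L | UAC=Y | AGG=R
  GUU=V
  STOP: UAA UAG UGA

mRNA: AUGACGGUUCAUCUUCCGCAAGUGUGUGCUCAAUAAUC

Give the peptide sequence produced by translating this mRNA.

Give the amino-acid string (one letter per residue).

start AUG at pos 0
pos 0: AUG -> M; peptide=M
pos 3: ACG -> T; peptide=MT
pos 6: GUU -> V; peptide=MTV
pos 9: CAU -> H; peptide=MTVH
pos 12: CUU -> L; peptide=MTVHL
pos 15: CCG -> P; peptide=MTVHLP
pos 18: CAA -> Q; peptide=MTVHLPQ
pos 21: GUG -> V; peptide=MTVHLPQV
pos 24: UGU -> C; peptide=MTVHLPQVC
pos 27: GCU -> A; peptide=MTVHLPQVCA
pos 30: CAA -> Q; peptide=MTVHLPQVCAQ
pos 33: UAA -> STOP

Answer: MTVHLPQVCAQ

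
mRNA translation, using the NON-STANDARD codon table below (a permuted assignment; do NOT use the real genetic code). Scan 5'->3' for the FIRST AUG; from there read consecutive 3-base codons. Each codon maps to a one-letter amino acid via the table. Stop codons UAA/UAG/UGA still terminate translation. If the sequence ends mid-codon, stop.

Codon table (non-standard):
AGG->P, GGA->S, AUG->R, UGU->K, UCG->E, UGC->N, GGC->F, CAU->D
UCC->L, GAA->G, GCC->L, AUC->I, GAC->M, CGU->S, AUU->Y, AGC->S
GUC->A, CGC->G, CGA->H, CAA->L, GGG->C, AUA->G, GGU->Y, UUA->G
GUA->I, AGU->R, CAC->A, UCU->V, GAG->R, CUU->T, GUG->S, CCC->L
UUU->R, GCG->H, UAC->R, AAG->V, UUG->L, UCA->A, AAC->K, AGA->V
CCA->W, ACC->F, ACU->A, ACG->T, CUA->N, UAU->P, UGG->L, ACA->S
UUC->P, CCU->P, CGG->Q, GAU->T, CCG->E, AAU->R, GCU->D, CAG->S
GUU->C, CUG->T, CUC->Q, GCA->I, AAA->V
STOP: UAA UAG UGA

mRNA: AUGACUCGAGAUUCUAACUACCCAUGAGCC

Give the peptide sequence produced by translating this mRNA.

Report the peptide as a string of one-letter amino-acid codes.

start AUG at pos 0
pos 0: AUG -> R; peptide=R
pos 3: ACU -> A; peptide=RA
pos 6: CGA -> H; peptide=RAH
pos 9: GAU -> T; peptide=RAHT
pos 12: UCU -> V; peptide=RAHTV
pos 15: AAC -> K; peptide=RAHTVK
pos 18: UAC -> R; peptide=RAHTVKR
pos 21: CCA -> W; peptide=RAHTVKRW
pos 24: UGA -> STOP

Answer: RAHTVKRW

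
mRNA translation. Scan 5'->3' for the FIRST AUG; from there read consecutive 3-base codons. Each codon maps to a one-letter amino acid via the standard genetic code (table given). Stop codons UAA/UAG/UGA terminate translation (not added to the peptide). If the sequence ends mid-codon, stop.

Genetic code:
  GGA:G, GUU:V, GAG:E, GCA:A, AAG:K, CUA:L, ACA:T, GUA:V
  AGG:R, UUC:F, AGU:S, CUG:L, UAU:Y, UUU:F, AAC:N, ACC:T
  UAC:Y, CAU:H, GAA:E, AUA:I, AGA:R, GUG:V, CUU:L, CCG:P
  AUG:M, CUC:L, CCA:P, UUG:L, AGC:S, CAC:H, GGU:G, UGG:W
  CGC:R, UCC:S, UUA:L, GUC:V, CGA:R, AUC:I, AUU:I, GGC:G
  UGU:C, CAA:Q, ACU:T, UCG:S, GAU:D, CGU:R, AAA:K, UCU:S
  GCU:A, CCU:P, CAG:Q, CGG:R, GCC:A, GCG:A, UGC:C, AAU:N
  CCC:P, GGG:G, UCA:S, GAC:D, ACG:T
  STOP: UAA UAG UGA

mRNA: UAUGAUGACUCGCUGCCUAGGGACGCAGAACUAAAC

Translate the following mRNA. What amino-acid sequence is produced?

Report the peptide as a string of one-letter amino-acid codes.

Answer: MMTRCLGTQN

Derivation:
start AUG at pos 1
pos 1: AUG -> M; peptide=M
pos 4: AUG -> M; peptide=MM
pos 7: ACU -> T; peptide=MMT
pos 10: CGC -> R; peptide=MMTR
pos 13: UGC -> C; peptide=MMTRC
pos 16: CUA -> L; peptide=MMTRCL
pos 19: GGG -> G; peptide=MMTRCLG
pos 22: ACG -> T; peptide=MMTRCLGT
pos 25: CAG -> Q; peptide=MMTRCLGTQ
pos 28: AAC -> N; peptide=MMTRCLGTQN
pos 31: UAA -> STOP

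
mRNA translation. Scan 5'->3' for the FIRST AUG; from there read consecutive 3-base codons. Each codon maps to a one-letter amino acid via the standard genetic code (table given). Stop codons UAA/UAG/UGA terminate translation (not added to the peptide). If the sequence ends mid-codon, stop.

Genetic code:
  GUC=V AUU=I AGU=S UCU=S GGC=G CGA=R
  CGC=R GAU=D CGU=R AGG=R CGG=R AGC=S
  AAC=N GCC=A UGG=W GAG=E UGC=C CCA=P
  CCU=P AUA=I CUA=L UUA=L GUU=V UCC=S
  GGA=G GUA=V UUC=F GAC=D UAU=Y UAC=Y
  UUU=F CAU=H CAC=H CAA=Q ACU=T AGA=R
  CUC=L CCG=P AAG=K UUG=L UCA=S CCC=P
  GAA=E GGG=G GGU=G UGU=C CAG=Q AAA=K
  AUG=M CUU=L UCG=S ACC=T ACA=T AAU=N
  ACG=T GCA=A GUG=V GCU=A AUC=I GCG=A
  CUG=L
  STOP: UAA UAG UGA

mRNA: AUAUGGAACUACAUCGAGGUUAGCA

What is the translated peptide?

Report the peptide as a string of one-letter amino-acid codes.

start AUG at pos 2
pos 2: AUG -> M; peptide=M
pos 5: GAA -> E; peptide=ME
pos 8: CUA -> L; peptide=MEL
pos 11: CAU -> H; peptide=MELH
pos 14: CGA -> R; peptide=MELHR
pos 17: GGU -> G; peptide=MELHRG
pos 20: UAG -> STOP

Answer: MELHRG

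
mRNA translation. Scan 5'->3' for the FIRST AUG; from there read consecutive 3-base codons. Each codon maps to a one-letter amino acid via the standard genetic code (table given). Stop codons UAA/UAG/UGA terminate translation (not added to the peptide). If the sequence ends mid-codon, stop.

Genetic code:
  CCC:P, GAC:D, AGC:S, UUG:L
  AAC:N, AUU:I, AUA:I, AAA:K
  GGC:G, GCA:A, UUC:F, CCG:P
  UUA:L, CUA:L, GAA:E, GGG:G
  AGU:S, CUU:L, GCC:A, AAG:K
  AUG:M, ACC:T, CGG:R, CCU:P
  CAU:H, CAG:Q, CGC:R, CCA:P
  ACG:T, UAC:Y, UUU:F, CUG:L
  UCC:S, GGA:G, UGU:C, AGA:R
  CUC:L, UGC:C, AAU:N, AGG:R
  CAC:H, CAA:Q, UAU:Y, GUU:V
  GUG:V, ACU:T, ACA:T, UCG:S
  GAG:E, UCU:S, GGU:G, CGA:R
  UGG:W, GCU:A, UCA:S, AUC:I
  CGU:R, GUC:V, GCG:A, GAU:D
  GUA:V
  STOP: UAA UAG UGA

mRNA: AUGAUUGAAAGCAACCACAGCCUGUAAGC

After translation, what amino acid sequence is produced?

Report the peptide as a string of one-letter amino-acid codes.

Answer: MIESNHSL

Derivation:
start AUG at pos 0
pos 0: AUG -> M; peptide=M
pos 3: AUU -> I; peptide=MI
pos 6: GAA -> E; peptide=MIE
pos 9: AGC -> S; peptide=MIES
pos 12: AAC -> N; peptide=MIESN
pos 15: CAC -> H; peptide=MIESNH
pos 18: AGC -> S; peptide=MIESNHS
pos 21: CUG -> L; peptide=MIESNHSL
pos 24: UAA -> STOP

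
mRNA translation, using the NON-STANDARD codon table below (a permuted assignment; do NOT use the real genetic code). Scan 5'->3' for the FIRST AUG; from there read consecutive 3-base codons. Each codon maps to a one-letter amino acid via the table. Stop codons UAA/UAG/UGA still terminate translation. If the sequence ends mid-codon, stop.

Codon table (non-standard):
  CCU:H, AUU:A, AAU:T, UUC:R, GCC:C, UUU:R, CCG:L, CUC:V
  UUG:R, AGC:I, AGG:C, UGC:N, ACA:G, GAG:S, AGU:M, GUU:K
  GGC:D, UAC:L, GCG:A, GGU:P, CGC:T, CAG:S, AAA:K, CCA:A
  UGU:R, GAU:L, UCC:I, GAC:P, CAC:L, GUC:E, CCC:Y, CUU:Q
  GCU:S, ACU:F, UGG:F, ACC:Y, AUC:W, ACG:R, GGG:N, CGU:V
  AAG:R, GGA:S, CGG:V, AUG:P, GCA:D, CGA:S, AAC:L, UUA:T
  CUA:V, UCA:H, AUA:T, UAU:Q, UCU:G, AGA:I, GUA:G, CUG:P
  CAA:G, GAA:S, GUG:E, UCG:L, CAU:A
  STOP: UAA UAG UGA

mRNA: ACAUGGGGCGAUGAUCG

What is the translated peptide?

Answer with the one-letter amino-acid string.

start AUG at pos 2
pos 2: AUG -> P; peptide=P
pos 5: GGG -> N; peptide=PN
pos 8: CGA -> S; peptide=PNS
pos 11: UGA -> STOP

Answer: PNS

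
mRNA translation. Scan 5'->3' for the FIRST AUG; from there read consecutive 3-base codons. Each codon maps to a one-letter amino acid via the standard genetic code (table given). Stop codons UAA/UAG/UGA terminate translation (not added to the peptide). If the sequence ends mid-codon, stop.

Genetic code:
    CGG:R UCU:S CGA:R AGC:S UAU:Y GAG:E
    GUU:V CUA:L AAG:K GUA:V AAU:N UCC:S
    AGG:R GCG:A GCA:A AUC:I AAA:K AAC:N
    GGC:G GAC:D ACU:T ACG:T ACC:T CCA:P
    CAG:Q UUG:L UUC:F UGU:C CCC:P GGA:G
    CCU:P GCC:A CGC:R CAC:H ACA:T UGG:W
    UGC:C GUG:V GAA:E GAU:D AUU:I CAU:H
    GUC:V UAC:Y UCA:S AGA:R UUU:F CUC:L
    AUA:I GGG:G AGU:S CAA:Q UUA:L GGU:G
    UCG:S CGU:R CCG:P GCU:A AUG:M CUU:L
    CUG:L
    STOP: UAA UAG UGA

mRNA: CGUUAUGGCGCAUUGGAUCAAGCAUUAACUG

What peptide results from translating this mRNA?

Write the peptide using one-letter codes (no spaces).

Answer: MAHWIKH

Derivation:
start AUG at pos 4
pos 4: AUG -> M; peptide=M
pos 7: GCG -> A; peptide=MA
pos 10: CAU -> H; peptide=MAH
pos 13: UGG -> W; peptide=MAHW
pos 16: AUC -> I; peptide=MAHWI
pos 19: AAG -> K; peptide=MAHWIK
pos 22: CAU -> H; peptide=MAHWIKH
pos 25: UAA -> STOP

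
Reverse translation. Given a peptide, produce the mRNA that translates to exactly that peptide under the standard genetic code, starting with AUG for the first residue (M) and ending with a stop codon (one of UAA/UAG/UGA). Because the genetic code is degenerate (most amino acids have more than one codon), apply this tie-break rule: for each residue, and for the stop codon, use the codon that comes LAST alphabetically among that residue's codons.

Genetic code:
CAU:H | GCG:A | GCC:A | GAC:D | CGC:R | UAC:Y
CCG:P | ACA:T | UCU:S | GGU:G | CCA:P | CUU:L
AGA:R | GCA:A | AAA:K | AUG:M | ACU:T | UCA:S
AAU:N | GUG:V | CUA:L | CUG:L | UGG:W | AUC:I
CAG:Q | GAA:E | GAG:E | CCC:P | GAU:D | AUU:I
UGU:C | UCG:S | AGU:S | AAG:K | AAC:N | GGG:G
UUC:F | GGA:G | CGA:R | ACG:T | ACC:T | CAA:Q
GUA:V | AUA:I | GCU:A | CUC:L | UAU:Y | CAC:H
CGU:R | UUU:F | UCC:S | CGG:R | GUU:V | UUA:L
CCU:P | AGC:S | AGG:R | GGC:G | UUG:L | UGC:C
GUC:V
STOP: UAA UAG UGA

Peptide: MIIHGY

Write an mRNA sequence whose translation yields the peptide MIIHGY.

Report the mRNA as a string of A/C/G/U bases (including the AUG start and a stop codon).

residue 1: M -> AUG (start codon)
residue 2: I codons sorted = AUA,AUC,AUU -> pick last = AUU
residue 3: I codons sorted = AUA,AUC,AUU -> pick last = AUU
residue 4: H codons sorted = CAC,CAU -> pick last = CAU
residue 5: G codons sorted = GGA,GGC,GGG,GGU -> pick last = GGU
residue 6: Y codons sorted = UAC,UAU -> pick last = UAU
terminator: stop codons sorted = UAA,UAG,UGA -> pick last = UGA

Answer: mRNA: AUGAUUAUUCAUGGUUAUUGA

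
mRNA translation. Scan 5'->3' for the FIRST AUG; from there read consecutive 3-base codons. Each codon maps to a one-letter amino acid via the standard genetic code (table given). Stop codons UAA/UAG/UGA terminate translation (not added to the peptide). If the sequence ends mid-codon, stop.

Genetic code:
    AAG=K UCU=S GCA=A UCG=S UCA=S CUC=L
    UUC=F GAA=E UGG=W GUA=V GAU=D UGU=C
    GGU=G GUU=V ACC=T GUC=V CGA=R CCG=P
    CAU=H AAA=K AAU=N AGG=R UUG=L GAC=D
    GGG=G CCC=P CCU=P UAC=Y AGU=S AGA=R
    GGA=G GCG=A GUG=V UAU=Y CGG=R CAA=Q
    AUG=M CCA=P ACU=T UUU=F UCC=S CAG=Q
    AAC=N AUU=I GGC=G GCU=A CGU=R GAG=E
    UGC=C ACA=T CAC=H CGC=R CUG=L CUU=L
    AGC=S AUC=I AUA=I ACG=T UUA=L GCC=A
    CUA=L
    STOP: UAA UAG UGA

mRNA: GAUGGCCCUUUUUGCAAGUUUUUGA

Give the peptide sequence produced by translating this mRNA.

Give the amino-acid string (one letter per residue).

Answer: MALFASF

Derivation:
start AUG at pos 1
pos 1: AUG -> M; peptide=M
pos 4: GCC -> A; peptide=MA
pos 7: CUU -> L; peptide=MAL
pos 10: UUU -> F; peptide=MALF
pos 13: GCA -> A; peptide=MALFA
pos 16: AGU -> S; peptide=MALFAS
pos 19: UUU -> F; peptide=MALFASF
pos 22: UGA -> STOP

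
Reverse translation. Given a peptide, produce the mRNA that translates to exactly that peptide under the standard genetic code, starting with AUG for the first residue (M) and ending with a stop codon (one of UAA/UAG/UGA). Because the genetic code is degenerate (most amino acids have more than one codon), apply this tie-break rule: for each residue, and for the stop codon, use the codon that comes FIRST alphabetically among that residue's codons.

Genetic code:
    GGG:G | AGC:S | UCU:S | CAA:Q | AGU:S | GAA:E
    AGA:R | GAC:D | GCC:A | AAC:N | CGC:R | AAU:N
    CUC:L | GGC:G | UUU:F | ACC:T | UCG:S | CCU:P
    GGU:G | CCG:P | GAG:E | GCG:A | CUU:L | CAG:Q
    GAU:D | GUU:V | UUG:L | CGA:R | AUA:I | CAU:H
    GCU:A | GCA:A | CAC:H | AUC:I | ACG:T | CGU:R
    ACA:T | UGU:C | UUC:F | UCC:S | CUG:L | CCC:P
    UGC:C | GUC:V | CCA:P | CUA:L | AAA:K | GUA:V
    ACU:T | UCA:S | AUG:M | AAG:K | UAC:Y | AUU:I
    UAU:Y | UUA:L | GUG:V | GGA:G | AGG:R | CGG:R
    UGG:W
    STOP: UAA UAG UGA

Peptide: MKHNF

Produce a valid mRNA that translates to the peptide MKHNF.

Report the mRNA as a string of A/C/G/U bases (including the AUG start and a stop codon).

Answer: mRNA: AUGAAACACAACUUCUAA

Derivation:
residue 1: M -> AUG (start codon)
residue 2: K codons sorted = AAA,AAG -> pick first = AAA
residue 3: H codons sorted = CAC,CAU -> pick first = CAC
residue 4: N codons sorted = AAC,AAU -> pick first = AAC
residue 5: F codons sorted = UUC,UUU -> pick first = UUC
terminator: stop codons sorted = UAA,UAG,UGA -> pick first = UAA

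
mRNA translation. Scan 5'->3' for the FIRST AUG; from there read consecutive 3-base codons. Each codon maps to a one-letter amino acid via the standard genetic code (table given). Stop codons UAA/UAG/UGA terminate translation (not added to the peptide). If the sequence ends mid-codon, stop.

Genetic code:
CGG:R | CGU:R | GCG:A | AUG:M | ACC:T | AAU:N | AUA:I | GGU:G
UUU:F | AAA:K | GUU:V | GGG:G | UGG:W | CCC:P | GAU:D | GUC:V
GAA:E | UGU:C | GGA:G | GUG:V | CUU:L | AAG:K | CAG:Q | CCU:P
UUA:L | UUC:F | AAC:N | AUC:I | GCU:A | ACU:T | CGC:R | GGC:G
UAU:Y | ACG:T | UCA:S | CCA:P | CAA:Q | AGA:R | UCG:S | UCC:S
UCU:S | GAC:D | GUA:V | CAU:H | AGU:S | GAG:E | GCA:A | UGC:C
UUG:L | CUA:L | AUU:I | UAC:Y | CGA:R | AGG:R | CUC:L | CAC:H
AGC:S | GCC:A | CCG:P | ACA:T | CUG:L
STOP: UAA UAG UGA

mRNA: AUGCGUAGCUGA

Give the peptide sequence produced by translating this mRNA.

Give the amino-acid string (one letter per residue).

Answer: MRS

Derivation:
start AUG at pos 0
pos 0: AUG -> M; peptide=M
pos 3: CGU -> R; peptide=MR
pos 6: AGC -> S; peptide=MRS
pos 9: UGA -> STOP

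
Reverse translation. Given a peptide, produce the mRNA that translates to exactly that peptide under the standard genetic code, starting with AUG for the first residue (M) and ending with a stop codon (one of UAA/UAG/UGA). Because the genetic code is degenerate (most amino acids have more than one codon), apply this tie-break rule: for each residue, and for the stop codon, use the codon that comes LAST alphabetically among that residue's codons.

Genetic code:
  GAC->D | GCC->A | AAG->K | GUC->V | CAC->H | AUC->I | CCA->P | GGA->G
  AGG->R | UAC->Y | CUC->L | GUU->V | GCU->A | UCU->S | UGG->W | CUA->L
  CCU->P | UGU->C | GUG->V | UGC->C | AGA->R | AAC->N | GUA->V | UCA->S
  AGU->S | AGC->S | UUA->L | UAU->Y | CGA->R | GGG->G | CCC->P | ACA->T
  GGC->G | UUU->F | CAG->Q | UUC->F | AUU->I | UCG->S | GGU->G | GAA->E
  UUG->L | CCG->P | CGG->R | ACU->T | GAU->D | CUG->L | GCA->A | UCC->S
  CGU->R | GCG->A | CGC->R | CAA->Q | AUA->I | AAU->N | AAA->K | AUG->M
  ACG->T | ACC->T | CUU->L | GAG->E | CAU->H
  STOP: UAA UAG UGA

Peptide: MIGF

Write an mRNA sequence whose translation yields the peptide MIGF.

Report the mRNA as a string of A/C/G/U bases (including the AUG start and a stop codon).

residue 1: M -> AUG (start codon)
residue 2: I codons sorted = AUA,AUC,AUU -> pick last = AUU
residue 3: G codons sorted = GGA,GGC,GGG,GGU -> pick last = GGU
residue 4: F codons sorted = UUC,UUU -> pick last = UUU
terminator: stop codons sorted = UAA,UAG,UGA -> pick last = UGA

Answer: mRNA: AUGAUUGGUUUUUGA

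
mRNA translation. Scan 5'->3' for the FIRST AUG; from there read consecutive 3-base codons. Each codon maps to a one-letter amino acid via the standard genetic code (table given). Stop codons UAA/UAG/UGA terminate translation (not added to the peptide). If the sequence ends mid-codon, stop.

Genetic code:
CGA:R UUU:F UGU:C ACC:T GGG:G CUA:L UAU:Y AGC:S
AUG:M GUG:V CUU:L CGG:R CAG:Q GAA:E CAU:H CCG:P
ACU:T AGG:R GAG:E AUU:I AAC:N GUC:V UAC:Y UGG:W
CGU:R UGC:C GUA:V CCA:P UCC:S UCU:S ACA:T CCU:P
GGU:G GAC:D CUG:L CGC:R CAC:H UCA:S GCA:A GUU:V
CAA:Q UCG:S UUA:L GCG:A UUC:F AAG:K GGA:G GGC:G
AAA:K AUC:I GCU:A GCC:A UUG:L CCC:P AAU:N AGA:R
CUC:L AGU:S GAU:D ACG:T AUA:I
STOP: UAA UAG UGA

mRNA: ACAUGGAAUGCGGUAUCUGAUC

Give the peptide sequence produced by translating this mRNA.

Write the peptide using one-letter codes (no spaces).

start AUG at pos 2
pos 2: AUG -> M; peptide=M
pos 5: GAA -> E; peptide=ME
pos 8: UGC -> C; peptide=MEC
pos 11: GGU -> G; peptide=MECG
pos 14: AUC -> I; peptide=MECGI
pos 17: UGA -> STOP

Answer: MECGI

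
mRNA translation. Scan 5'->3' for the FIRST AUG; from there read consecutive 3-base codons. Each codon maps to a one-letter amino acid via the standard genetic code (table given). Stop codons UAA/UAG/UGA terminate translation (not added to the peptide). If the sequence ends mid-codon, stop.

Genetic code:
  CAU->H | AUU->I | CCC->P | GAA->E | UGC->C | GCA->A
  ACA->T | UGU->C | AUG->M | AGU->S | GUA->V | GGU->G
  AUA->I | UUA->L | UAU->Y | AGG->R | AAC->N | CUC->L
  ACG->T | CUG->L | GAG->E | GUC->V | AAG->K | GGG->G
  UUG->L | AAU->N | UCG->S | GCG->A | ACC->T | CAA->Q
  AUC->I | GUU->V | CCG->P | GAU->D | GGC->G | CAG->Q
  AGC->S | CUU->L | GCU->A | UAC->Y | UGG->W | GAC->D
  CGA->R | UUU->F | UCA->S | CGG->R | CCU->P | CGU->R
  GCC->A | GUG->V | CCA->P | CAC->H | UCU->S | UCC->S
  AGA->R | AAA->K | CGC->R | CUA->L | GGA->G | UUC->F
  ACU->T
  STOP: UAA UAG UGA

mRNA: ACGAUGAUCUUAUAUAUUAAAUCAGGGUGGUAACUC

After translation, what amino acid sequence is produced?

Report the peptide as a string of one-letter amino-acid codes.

Answer: MILYIKSGW

Derivation:
start AUG at pos 3
pos 3: AUG -> M; peptide=M
pos 6: AUC -> I; peptide=MI
pos 9: UUA -> L; peptide=MIL
pos 12: UAU -> Y; peptide=MILY
pos 15: AUU -> I; peptide=MILYI
pos 18: AAA -> K; peptide=MILYIK
pos 21: UCA -> S; peptide=MILYIKS
pos 24: GGG -> G; peptide=MILYIKSG
pos 27: UGG -> W; peptide=MILYIKSGW
pos 30: UAA -> STOP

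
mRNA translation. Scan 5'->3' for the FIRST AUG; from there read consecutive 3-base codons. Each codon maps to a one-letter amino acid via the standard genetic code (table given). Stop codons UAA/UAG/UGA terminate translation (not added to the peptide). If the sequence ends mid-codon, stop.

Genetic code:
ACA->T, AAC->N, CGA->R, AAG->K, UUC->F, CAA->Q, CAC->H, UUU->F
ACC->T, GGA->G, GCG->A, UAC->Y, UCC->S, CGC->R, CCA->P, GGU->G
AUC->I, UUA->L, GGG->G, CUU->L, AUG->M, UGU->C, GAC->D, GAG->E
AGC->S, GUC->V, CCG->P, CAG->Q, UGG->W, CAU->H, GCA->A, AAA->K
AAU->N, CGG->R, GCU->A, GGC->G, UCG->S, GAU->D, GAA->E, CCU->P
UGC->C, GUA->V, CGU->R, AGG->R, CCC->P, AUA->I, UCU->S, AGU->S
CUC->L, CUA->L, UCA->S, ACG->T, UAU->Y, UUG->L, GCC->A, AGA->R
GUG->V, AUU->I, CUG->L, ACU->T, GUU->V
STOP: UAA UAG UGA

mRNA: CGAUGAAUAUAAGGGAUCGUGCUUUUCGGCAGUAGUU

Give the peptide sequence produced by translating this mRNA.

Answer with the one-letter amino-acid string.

Answer: MNIRDRAFRQ

Derivation:
start AUG at pos 2
pos 2: AUG -> M; peptide=M
pos 5: AAU -> N; peptide=MN
pos 8: AUA -> I; peptide=MNI
pos 11: AGG -> R; peptide=MNIR
pos 14: GAU -> D; peptide=MNIRD
pos 17: CGU -> R; peptide=MNIRDR
pos 20: GCU -> A; peptide=MNIRDRA
pos 23: UUU -> F; peptide=MNIRDRAF
pos 26: CGG -> R; peptide=MNIRDRAFR
pos 29: CAG -> Q; peptide=MNIRDRAFRQ
pos 32: UAG -> STOP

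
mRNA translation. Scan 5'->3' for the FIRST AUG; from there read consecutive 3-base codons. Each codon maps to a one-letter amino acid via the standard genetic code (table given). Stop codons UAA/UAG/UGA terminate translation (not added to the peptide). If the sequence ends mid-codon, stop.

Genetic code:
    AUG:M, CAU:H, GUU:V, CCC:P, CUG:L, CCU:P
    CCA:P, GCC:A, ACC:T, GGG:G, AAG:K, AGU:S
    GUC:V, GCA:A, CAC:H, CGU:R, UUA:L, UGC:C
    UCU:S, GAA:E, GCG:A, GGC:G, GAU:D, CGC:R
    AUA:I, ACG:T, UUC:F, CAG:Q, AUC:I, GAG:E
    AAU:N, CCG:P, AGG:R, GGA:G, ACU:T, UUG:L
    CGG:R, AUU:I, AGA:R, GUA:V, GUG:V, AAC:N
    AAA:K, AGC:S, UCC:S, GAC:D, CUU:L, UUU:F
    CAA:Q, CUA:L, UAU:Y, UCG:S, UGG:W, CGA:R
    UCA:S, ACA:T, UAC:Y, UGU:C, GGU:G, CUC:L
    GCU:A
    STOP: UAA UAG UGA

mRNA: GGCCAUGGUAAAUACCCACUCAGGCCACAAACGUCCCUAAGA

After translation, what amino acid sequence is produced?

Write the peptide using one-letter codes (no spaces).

Answer: MVNTHSGHKRP

Derivation:
start AUG at pos 4
pos 4: AUG -> M; peptide=M
pos 7: GUA -> V; peptide=MV
pos 10: AAU -> N; peptide=MVN
pos 13: ACC -> T; peptide=MVNT
pos 16: CAC -> H; peptide=MVNTH
pos 19: UCA -> S; peptide=MVNTHS
pos 22: GGC -> G; peptide=MVNTHSG
pos 25: CAC -> H; peptide=MVNTHSGH
pos 28: AAA -> K; peptide=MVNTHSGHK
pos 31: CGU -> R; peptide=MVNTHSGHKR
pos 34: CCC -> P; peptide=MVNTHSGHKRP
pos 37: UAA -> STOP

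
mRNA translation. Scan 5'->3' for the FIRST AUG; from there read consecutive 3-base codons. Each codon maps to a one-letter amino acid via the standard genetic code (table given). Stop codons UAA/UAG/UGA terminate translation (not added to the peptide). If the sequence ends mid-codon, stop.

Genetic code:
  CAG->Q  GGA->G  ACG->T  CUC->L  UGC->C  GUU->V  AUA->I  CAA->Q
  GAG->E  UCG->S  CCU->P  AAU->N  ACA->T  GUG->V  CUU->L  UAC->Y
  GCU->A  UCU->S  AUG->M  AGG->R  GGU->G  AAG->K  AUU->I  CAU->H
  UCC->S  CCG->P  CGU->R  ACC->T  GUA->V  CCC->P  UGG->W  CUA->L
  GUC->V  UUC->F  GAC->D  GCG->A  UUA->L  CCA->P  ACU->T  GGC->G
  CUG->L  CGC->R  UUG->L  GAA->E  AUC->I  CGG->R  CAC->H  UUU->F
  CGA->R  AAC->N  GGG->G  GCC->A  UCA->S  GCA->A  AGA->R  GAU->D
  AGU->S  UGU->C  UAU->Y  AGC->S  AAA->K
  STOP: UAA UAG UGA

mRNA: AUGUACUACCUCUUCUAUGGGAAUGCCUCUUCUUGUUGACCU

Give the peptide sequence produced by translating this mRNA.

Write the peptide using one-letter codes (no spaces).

Answer: MYYLFYGNASSC

Derivation:
start AUG at pos 0
pos 0: AUG -> M; peptide=M
pos 3: UAC -> Y; peptide=MY
pos 6: UAC -> Y; peptide=MYY
pos 9: CUC -> L; peptide=MYYL
pos 12: UUC -> F; peptide=MYYLF
pos 15: UAU -> Y; peptide=MYYLFY
pos 18: GGG -> G; peptide=MYYLFYG
pos 21: AAU -> N; peptide=MYYLFYGN
pos 24: GCC -> A; peptide=MYYLFYGNA
pos 27: UCU -> S; peptide=MYYLFYGNAS
pos 30: UCU -> S; peptide=MYYLFYGNASS
pos 33: UGU -> C; peptide=MYYLFYGNASSC
pos 36: UGA -> STOP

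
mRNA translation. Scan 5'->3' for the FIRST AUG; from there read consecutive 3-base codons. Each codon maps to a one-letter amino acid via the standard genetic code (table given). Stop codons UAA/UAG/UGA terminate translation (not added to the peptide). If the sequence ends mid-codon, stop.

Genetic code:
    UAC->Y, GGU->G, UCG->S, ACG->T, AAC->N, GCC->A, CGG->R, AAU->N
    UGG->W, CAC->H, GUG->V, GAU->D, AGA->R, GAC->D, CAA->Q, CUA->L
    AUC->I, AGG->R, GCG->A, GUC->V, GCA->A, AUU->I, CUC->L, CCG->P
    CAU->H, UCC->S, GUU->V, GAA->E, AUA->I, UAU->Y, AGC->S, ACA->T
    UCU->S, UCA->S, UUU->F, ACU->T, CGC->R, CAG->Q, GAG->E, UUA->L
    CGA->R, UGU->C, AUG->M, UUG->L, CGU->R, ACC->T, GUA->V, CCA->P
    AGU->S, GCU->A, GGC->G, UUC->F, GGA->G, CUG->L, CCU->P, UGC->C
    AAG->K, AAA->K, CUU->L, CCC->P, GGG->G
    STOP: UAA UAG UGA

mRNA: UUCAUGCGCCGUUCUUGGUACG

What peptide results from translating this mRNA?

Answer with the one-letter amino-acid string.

start AUG at pos 3
pos 3: AUG -> M; peptide=M
pos 6: CGC -> R; peptide=MR
pos 9: CGU -> R; peptide=MRR
pos 12: UCU -> S; peptide=MRRS
pos 15: UGG -> W; peptide=MRRSW
pos 18: UAC -> Y; peptide=MRRSWY
pos 21: only 1 nt remain (<3), stop (end of mRNA)

Answer: MRRSWY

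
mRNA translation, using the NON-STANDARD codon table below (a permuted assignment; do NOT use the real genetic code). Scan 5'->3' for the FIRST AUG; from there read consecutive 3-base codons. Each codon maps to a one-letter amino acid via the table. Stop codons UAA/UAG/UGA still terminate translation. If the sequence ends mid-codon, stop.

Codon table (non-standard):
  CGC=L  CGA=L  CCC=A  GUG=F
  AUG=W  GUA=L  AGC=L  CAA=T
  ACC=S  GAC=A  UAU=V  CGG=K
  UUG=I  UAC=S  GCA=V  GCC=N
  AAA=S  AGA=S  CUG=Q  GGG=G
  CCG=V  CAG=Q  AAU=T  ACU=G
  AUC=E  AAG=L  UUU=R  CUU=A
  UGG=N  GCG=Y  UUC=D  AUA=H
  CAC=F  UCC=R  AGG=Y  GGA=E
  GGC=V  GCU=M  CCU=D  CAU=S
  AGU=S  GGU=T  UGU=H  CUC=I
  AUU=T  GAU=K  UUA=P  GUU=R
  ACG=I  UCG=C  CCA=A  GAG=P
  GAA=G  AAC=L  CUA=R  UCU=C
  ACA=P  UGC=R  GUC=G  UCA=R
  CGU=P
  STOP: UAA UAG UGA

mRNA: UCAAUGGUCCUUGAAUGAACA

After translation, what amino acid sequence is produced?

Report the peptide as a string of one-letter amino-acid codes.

Answer: WGAG

Derivation:
start AUG at pos 3
pos 3: AUG -> W; peptide=W
pos 6: GUC -> G; peptide=WG
pos 9: CUU -> A; peptide=WGA
pos 12: GAA -> G; peptide=WGAG
pos 15: UGA -> STOP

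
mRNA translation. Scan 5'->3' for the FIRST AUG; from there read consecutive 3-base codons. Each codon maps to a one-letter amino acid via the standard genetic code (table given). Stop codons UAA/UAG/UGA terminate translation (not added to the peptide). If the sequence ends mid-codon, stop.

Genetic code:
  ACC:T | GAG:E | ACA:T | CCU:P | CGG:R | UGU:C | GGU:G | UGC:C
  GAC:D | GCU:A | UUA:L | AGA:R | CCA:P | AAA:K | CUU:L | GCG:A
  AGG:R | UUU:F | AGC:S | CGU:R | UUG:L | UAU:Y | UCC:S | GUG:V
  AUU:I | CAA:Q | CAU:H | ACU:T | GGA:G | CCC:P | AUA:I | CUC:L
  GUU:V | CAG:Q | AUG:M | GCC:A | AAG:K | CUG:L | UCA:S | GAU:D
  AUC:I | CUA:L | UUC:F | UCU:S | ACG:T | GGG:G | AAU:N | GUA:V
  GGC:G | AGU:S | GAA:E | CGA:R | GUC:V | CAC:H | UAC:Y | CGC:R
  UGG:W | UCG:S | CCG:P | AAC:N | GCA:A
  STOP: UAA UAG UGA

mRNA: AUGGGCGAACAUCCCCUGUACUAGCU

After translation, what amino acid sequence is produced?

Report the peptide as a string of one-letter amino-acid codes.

start AUG at pos 0
pos 0: AUG -> M; peptide=M
pos 3: GGC -> G; peptide=MG
pos 6: GAA -> E; peptide=MGE
pos 9: CAU -> H; peptide=MGEH
pos 12: CCC -> P; peptide=MGEHP
pos 15: CUG -> L; peptide=MGEHPL
pos 18: UAC -> Y; peptide=MGEHPLY
pos 21: UAG -> STOP

Answer: MGEHPLY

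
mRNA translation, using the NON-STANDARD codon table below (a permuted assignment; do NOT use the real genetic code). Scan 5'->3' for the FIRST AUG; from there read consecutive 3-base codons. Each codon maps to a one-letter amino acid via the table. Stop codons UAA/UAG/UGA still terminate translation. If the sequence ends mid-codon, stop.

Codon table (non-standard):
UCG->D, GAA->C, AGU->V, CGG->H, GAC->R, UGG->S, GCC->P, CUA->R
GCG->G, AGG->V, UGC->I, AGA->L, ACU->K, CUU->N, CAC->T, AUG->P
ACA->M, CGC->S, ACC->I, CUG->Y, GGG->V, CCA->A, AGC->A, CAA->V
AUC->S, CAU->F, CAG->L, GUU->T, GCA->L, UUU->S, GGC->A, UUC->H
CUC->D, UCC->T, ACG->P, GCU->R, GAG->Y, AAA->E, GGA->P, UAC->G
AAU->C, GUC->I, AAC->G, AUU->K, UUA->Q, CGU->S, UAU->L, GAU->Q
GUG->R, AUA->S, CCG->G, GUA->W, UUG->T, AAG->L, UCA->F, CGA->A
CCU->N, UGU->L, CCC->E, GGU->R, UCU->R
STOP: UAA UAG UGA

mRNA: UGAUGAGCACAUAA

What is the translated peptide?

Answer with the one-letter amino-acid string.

Answer: PAM

Derivation:
start AUG at pos 2
pos 2: AUG -> P; peptide=P
pos 5: AGC -> A; peptide=PA
pos 8: ACA -> M; peptide=PAM
pos 11: UAA -> STOP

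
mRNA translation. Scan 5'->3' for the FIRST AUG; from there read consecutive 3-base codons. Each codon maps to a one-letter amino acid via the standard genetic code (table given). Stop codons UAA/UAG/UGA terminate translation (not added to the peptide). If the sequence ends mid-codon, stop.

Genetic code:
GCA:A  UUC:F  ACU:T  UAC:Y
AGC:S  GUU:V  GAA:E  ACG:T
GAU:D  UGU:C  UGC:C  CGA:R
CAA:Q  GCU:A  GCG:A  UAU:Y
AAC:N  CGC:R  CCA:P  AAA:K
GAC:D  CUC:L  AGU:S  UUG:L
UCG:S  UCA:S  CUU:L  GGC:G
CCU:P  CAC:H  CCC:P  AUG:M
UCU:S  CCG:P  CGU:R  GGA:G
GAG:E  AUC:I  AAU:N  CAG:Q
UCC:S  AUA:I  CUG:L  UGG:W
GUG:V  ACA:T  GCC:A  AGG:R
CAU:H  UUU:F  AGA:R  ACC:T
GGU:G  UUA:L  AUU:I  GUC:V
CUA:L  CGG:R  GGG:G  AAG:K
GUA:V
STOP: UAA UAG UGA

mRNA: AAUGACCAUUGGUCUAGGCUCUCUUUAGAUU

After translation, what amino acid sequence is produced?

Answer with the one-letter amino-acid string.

Answer: MTIGLGSL

Derivation:
start AUG at pos 1
pos 1: AUG -> M; peptide=M
pos 4: ACC -> T; peptide=MT
pos 7: AUU -> I; peptide=MTI
pos 10: GGU -> G; peptide=MTIG
pos 13: CUA -> L; peptide=MTIGL
pos 16: GGC -> G; peptide=MTIGLG
pos 19: UCU -> S; peptide=MTIGLGS
pos 22: CUU -> L; peptide=MTIGLGSL
pos 25: UAG -> STOP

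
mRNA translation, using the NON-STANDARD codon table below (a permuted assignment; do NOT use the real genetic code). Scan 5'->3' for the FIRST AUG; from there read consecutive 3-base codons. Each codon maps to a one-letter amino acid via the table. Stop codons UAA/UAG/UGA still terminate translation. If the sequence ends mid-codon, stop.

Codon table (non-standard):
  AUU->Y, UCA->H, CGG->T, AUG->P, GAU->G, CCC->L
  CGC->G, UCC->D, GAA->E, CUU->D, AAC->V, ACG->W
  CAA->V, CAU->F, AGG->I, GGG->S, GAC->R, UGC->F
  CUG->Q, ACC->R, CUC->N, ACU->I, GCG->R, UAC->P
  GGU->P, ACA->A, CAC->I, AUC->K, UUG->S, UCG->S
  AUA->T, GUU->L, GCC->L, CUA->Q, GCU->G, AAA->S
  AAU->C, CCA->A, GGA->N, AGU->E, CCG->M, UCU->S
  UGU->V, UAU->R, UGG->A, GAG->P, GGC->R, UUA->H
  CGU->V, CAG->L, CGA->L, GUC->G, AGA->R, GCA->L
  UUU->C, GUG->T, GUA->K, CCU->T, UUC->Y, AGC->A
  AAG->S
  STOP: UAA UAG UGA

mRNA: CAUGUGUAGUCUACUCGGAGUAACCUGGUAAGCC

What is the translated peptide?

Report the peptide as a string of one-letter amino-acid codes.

Answer: PVEQNNKRA

Derivation:
start AUG at pos 1
pos 1: AUG -> P; peptide=P
pos 4: UGU -> V; peptide=PV
pos 7: AGU -> E; peptide=PVE
pos 10: CUA -> Q; peptide=PVEQ
pos 13: CUC -> N; peptide=PVEQN
pos 16: GGA -> N; peptide=PVEQNN
pos 19: GUA -> K; peptide=PVEQNNK
pos 22: ACC -> R; peptide=PVEQNNKR
pos 25: UGG -> A; peptide=PVEQNNKRA
pos 28: UAA -> STOP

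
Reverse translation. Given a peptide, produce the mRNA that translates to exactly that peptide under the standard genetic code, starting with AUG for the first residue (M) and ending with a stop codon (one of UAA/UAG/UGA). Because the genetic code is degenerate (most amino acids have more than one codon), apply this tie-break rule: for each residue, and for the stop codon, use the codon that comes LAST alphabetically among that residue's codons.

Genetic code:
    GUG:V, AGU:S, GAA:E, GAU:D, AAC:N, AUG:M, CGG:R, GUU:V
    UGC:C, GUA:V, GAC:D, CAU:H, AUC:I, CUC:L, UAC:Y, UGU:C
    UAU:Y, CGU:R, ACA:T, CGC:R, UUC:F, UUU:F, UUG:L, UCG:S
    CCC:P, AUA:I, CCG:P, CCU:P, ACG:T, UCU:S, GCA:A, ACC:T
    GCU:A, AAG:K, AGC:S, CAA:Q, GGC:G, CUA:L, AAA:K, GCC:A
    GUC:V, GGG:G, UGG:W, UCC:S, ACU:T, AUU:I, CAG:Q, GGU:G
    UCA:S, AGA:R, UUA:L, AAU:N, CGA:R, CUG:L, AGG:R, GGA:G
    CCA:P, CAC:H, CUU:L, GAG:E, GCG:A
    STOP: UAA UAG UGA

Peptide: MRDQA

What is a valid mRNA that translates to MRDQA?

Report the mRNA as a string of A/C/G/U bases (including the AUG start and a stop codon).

residue 1: M -> AUG (start codon)
residue 2: R codons sorted = AGA,AGG,CGA,CGC,CGG,CGU -> pick last = CGU
residue 3: D codons sorted = GAC,GAU -> pick last = GAU
residue 4: Q codons sorted = CAA,CAG -> pick last = CAG
residue 5: A codons sorted = GCA,GCC,GCG,GCU -> pick last = GCU
terminator: stop codons sorted = UAA,UAG,UGA -> pick last = UGA

Answer: mRNA: AUGCGUGAUCAGGCUUGA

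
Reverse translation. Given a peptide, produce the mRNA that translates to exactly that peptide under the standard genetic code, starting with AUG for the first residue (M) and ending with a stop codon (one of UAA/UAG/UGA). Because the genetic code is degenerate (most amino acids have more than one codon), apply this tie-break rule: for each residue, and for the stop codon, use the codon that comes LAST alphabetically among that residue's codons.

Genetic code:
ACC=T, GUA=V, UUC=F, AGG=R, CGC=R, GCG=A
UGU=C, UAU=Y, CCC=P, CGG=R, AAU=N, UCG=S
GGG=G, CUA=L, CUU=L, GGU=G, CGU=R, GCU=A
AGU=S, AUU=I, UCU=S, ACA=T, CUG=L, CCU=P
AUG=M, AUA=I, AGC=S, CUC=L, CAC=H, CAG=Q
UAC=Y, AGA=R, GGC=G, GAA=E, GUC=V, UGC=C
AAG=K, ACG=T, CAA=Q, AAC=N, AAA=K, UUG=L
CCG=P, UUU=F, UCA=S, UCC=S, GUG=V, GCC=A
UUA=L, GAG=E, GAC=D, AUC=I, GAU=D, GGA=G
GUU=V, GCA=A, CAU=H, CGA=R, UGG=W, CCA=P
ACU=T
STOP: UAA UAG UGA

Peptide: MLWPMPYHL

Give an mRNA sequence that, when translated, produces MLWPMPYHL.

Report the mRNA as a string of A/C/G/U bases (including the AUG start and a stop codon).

Answer: mRNA: AUGUUGUGGCCUAUGCCUUAUCAUUUGUGA

Derivation:
residue 1: M -> AUG (start codon)
residue 2: L codons sorted = CUA,CUC,CUG,CUU,UUA,UUG -> pick last = UUG
residue 3: W -> UGG (only codon)
residue 4: P codons sorted = CCA,CCC,CCG,CCU -> pick last = CCU
residue 5: M -> AUG (only codon)
residue 6: P codons sorted = CCA,CCC,CCG,CCU -> pick last = CCU
residue 7: Y codons sorted = UAC,UAU -> pick last = UAU
residue 8: H codons sorted = CAC,CAU -> pick last = CAU
residue 9: L codons sorted = CUA,CUC,CUG,CUU,UUA,UUG -> pick last = UUG
terminator: stop codons sorted = UAA,UAG,UGA -> pick last = UGA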